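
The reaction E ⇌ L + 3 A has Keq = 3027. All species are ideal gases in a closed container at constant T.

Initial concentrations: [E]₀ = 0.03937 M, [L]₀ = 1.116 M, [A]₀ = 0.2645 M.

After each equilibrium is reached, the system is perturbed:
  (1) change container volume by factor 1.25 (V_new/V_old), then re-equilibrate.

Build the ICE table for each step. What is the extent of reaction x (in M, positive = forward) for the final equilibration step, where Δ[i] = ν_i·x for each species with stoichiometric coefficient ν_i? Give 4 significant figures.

Q₀ = 0.5245 vs Keq = 3027 ⇒ Q<K, forward
Step 1:
                  E         L         A
  I         0.03937     1.116    0.2645
  C        -0.03935   0.03935     0.118
  E       2.1367e-05     1.155    0.3825
  solve Keq expr → x = 0.03935; check Q = 3027
Then change container volume by factor 1.25 (V_new/V_old).
Step 2:
                  E         L         A
  I       1.7094e-05    0.9243     0.306
  C       -8.3396e-06 8.3396e-06 2.5019e-05
  E       8.7543e-06    0.9243    0.3061
  solve Keq expr → x = 8.3396e-06; check Q = 3027

x = 8.3396e-06 M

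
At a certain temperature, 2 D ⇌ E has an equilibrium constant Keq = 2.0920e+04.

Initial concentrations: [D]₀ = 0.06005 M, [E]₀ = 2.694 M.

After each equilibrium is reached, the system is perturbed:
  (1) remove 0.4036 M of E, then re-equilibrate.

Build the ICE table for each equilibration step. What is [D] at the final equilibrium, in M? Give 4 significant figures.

Q₀ = 747.1 vs Keq = 2.0920e+04 ⇒ Q<K, forward
Step 1:
                  D         E
  I         0.06005     2.694
  C        -0.04865   0.02433
  E          0.0114     2.718
  solve Keq expr → x = 0.02433; check Q = 2.0920e+04
Then remove 0.4036 M of E.
Step 2:
                  D         E
  I          0.0114     2.315
  C       -8.7922e-04 4.3961e-04
  E         0.01052     2.315
  solve Keq expr → x = 4.3961e-04; check Q = 2.0920e+04

[D]_eq = 0.01052 M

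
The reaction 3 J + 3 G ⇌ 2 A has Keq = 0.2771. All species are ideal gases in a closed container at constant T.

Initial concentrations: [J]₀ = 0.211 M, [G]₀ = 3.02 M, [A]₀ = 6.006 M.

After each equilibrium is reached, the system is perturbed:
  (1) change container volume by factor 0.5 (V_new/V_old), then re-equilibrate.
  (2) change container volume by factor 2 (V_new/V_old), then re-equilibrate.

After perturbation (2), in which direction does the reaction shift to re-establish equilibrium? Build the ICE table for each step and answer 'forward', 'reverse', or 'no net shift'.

Q₀ = 139.4 vs Keq = 0.2771 ⇒ Q>K, reverse
Step 1:
                  J         G         A
  init        0.211      3.02     6.006
  Δ          0.9673    0.9673   -0.6449
  eq          1.178     3.987     5.361
  solve Keq expr → x = -0.3224; check Q = 0.2771
Then change container volume by factor 0.5 (V_new/V_old).
Step 2:
                  J         G         A
  init        2.357     7.975     10.72
  Δ          -1.201    -1.201    0.8009
  eq          1.155     6.773     11.52
  solve Keq expr → x = 0.4005; check Q = 0.2771
Then change container volume by factor 2 (V_new/V_old).
Step 3:
                  J         G         A
  init       0.5777     3.387     5.762
  Δ          0.6007    0.6007   -0.4005
  eq          1.178     3.987     5.361
  solve Keq expr → x = -0.2002; check Q = 0.2771

Direction: reverse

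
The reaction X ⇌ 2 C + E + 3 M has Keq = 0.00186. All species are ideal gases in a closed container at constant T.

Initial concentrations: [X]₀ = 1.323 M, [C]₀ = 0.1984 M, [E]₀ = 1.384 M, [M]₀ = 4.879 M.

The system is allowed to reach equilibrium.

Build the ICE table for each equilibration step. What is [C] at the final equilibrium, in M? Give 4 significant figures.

Q₀ = 4.782 vs Keq = 0.00186 ⇒ Q>K, reverse
Step 1:
                   X          C          E          M
  Initial      1.323     0.1984      1.384      4.879
  Change      0.0969    -0.1938    -0.0969    -0.2907
  Equil         1.42   0.004609      1.287      4.588
  solve Keq expr → x = -0.0969; check Q = 0.00186

[C]_eq = 0.004609 M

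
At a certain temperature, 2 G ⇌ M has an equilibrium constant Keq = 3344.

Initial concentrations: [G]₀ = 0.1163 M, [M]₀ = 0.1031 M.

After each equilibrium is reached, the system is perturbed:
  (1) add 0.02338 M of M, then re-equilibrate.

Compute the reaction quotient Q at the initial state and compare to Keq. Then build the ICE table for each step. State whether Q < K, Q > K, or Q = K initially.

Q₀ = 7.623; Q < K (proceeds forward)

Q₀ = 7.623 vs Keq = 3344 ⇒ Q<K, forward
Step 1:
                  G         M
  Initial    0.1163    0.1031
  Change    -0.1094   0.05472
  Equil     0.00687    0.1578
  solve Keq expr → x = 0.05472; check Q = 3344
Then add 0.02338 M of M.
Step 2:
                  G         M
  Initial   0.00687    0.1812
  Change  4.8636e-04 -2.4318e-04
  Equil    0.007356     0.181
  solve Keq expr → x = -2.4318e-04; check Q = 3344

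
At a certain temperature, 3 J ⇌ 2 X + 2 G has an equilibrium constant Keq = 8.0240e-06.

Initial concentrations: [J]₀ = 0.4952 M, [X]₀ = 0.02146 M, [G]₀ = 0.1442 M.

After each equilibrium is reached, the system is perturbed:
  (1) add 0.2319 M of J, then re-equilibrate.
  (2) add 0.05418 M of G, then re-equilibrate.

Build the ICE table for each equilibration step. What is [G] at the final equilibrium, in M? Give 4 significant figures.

Q₀ = 7.8858e-05 vs Keq = 8.0240e-06 ⇒ Q>K, reverse
Step 1:
                   J          X          G
  init        0.4952    0.02146     0.1442
  Δ          0.02017   -0.01344   -0.01344
  eq          0.5154   0.008015     0.1308
  solve Keq expr → x = -0.006722; check Q = 8.0240e-06
Then add 0.2319 M of J.
Step 2:
                   J          X          G
  init        0.7473   0.008015     0.1308
  Δ        -0.007844    0.00523    0.00523
  eq          0.7394    0.01324      0.136
  solve Keq expr → x = 0.002615; check Q = 8.0240e-06
Then add 0.05418 M of G.
Step 3:
                   J          X          G
  init        0.7394    0.01324     0.1902
  Δ          0.00524  -0.003494  -0.003494
  eq          0.7447   0.009751     0.1867
  solve Keq expr → x = -0.001747; check Q = 8.0240e-06

[G]_eq = 0.1867 M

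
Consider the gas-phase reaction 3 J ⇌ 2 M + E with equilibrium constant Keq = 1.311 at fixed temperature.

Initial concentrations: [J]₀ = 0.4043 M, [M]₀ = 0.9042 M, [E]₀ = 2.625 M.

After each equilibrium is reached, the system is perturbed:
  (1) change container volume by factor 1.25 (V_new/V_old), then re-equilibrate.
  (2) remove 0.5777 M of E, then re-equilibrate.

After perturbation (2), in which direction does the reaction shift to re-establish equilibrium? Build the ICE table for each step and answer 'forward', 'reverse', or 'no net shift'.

Direction: forward

Q₀ = 32.47 vs Keq = 1.311 ⇒ Q>K, reverse
Step 1:
                  J         M         E
  Initial    0.4043    0.9042     2.625
  Change     0.4672   -0.3114   -0.1557
  Equil      0.8715    0.5928     2.469
  solve Keq expr → x = -0.1557; check Q = 1.311
Then change container volume by factor 1.25 (V_new/V_old).
Step 2:
                  J         M         E
  Initial    0.6972    0.4742     1.975
  Change          0         0         0
  Equil      0.6972    0.4742     1.975
  solve Keq expr → x = 0; check Q = 1.311
Then remove 0.5777 M of E.
Step 3:
                  J         M         E
  Initial    0.6972    0.4742     1.398
  Change   -0.04666   0.03111   0.01555
  Equil      0.6505    0.5053     1.413
  solve Keq expr → x = 0.01555; check Q = 1.311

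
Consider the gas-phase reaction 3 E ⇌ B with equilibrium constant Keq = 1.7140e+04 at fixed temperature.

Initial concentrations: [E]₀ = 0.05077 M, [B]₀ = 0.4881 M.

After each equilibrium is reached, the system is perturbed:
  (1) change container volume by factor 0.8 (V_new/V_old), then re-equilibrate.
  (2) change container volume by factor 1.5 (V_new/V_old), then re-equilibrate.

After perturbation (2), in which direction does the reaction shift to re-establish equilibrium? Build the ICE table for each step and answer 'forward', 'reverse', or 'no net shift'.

Direction: reverse

Q₀ = 3730 vs Keq = 1.7140e+04 ⇒ Q<K, forward
Step 1:
                  E         B
  I         0.05077    0.4881
  C        -0.02009  0.006698
  E         0.03068    0.4948
  solve Keq expr → x = 0.006698; check Q = 1.7140e+04
Then change container volume by factor 0.8 (V_new/V_old).
Step 2:
                  E         B
  I         0.03835    0.6185
  C       -0.005269  0.001756
  E         0.03308    0.6203
  solve Keq expr → x = 0.001756; check Q = 1.7140e+04
Then change container volume by factor 1.5 (V_new/V_old).
Step 3:
                  E         B
  I         0.02205    0.4135
  C        0.006791 -0.002264
  E         0.02884    0.4112
  solve Keq expr → x = -0.002264; check Q = 1.7140e+04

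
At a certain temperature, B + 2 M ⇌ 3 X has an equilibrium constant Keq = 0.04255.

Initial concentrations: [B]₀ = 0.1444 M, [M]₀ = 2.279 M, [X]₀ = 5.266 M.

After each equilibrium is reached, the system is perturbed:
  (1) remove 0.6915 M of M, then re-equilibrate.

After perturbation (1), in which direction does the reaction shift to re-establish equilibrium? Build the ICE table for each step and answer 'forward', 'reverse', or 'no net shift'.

Q₀ = 194.7 vs Keq = 0.04255 ⇒ Q>K, reverse
Step 1:
                    B           M           X
  init         0.1444       2.279       5.266
  Δ             1.365       2.729      -4.094
  eq            1.509       5.008       1.172
  solve Keq expr → x = -1.365; check Q = 0.04255
Then remove 0.6915 M of M.
Step 2:
                    B           M           X
  init          1.509       4.317       1.172
  Δ           0.03103     0.06206     -0.0931
  eq             1.54       4.379       1.079
  solve Keq expr → x = -0.03103; check Q = 0.04255

Direction: reverse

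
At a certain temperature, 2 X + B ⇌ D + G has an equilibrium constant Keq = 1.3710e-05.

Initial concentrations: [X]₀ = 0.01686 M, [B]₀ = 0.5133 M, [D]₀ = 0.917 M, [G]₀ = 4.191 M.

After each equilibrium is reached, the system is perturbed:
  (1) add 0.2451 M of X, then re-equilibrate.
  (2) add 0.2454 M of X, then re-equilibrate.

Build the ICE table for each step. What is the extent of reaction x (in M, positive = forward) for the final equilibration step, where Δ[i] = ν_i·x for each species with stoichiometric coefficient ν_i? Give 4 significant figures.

x = 6.5211e-06 M

Q₀ = 2.6339e+04 vs Keq = 1.3710e-05 ⇒ Q>K, reverse
Step 1:
                    X           B           D           G
  Initial     0.01686      0.5133       0.917       4.191
  Change        1.834       0.917      -0.917      -0.917
  Equil         1.851        1.43  2.0517e-05       3.274
  solve Keq expr → x = -0.917; check Q = 1.3710e-05
Then add 0.2451 M of X.
Step 2:
                    X           B           D           G
  Initial       2.096        1.43  2.0517e-05       3.274
  Change  -1.1587e-05 -5.7933e-06  5.7933e-06  5.7933e-06
  Equil         2.096        1.43  2.6310e-05       3.274
  solve Keq expr → x = 5.7933e-06; check Q = 1.3710e-05
Then add 0.2454 M of X.
Step 3:
                    X           B           D           G
  Initial       2.341        1.43  2.6310e-05       3.274
  Change  -1.3042e-05 -6.5211e-06  6.5211e-06  6.5211e-06
  Equil         2.341        1.43  3.2831e-05       3.274
  solve Keq expr → x = 6.5211e-06; check Q = 1.3710e-05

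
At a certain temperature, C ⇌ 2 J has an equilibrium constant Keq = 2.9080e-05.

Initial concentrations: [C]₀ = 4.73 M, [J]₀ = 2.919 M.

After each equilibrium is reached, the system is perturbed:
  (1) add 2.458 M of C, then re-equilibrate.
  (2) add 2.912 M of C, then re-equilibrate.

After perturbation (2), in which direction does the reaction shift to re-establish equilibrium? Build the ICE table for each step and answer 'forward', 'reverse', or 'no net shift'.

Q₀ = 1.801 vs Keq = 2.9080e-05 ⇒ Q>K, reverse
Step 1:
                    C           J
  Initial        4.73       2.919
  Change        1.453      -2.906
  Equil         6.183     0.01341
  solve Keq expr → x = -1.453; check Q = 2.9080e-05
Then add 2.458 M of C.
Step 2:
                    C           J
  Initial       8.641     0.01341
  Change    -0.001221    0.002442
  Equil          8.64     0.01585
  solve Keq expr → x = 0.001221; check Q = 2.9080e-05
Then add 2.912 M of C.
Step 3:
                    C           J
  Initial       11.55     0.01585
  Change    -0.001238    0.002477
  Equil         11.55     0.01833
  solve Keq expr → x = 0.001238; check Q = 2.9080e-05

Direction: forward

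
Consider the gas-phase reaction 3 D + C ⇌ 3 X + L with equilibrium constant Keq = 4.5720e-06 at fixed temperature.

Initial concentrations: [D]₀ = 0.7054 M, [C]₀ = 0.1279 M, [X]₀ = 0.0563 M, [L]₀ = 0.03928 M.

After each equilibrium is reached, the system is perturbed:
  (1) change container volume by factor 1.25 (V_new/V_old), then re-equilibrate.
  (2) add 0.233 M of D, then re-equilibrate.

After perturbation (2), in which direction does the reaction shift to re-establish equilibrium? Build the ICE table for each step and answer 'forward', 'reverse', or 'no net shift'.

Q₀ = 1.5614e-04 vs Keq = 4.5720e-06 ⇒ Q>K, reverse
Step 1:
                    D           C           X           L
  I            0.7054      0.1279      0.0563     0.03928
  C           0.03519     0.01173    -0.03519    -0.01173
  E            0.7406      0.1396     0.02111     0.02755
  solve Keq expr → x = -0.01173; check Q = 4.5720e-06
Then change container volume by factor 1.25 (V_new/V_old).
Step 2:
                    D           C           X           L
  I            0.5925      0.1117     0.01689     0.02204
  C                 0           0           0           0
  E            0.5925      0.1117     0.01689     0.02204
  solve Keq expr → x = 0; check Q = 4.5720e-06
Then add 0.233 M of D.
Step 3:
                    D           C           X           L
  I            0.8255      0.1117     0.01689     0.02204
  C         -0.005713   -0.001904    0.005713    0.001904
  E            0.8198      0.1098      0.0226     0.02395
  solve Keq expr → x = 0.001904; check Q = 4.5720e-06

Direction: forward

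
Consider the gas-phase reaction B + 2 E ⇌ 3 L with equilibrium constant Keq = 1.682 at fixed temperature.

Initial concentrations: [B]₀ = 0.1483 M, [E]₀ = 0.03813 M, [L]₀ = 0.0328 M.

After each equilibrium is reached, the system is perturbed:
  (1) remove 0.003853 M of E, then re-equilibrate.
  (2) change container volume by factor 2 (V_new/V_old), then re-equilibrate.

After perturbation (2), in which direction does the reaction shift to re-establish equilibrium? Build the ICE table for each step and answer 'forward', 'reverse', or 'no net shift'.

Q₀ = 0.1637 vs Keq = 1.682 ⇒ Q<K, forward
Step 1:
                    B           E           L
  init         0.1483     0.03813      0.0328
  Δ         -0.006652     -0.0133     0.01996
  eq           0.1416     0.02483     0.05276
  solve Keq expr → x = 0.006652; check Q = 1.682
Then remove 0.003853 M of E.
Step 2:
                    B           E           L
  init         0.1416     0.02097     0.05276
  Δ        9.2400e-04    0.001848   -0.002772
  eq           0.1426     0.02282     0.04998
  solve Keq expr → x = -9.2400e-04; check Q = 1.682
Then change container volume by factor 2 (V_new/V_old).
Step 3:
                    B           E           L
  init        0.07129     0.01141     0.02499
  Δ                 0           0           0
  eq          0.07129     0.01141     0.02499
  solve Keq expr → x = 0; check Q = 1.682

Direction: no net shift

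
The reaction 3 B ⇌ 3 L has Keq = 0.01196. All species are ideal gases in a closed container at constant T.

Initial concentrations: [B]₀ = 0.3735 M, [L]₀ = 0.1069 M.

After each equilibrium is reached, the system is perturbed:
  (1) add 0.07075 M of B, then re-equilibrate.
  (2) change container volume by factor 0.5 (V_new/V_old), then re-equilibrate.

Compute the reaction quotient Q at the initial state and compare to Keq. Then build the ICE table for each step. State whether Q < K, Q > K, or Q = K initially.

Q₀ = 0.02345; Q > K (proceeds reverse)

Q₀ = 0.02345 vs Keq = 0.01196 ⇒ Q>K, reverse
Step 1:
                    B           L
  I            0.3735      0.1069
  C           0.01749    -0.01749
  E             0.391     0.08941
  solve Keq expr → x = -0.005829; check Q = 0.01196
Then add 0.07075 M of B.
Step 2:
                    B           L
  I            0.4617     0.08941
  C          -0.01317     0.01317
  E            0.4486      0.1026
  solve Keq expr → x = 0.004389; check Q = 0.01196
Then change container volume by factor 0.5 (V_new/V_old).
Step 3:
                    B           L
  I            0.8971      0.2052
  C                 0           0
  E            0.8971      0.2052
  solve Keq expr → x = 0; check Q = 0.01196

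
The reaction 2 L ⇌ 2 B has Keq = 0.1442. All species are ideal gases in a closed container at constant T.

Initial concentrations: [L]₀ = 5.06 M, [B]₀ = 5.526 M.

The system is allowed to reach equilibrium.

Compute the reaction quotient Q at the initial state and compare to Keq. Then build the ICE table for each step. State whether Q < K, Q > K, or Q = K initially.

Q₀ = 1.193; Q > K (proceeds reverse)

Q₀ = 1.193 vs Keq = 0.1442 ⇒ Q>K, reverse
Step 1:
                    L           B
  Initial        5.06       5.526
  Change        2.612      -2.612
  Equil         7.672       2.914
  solve Keq expr → x = -1.306; check Q = 0.1442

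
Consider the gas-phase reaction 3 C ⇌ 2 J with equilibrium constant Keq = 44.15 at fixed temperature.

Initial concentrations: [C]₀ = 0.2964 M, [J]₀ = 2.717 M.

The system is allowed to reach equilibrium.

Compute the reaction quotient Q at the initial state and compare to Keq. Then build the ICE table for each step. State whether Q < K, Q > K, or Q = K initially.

Q₀ = 283.5; Q > K (proceeds reverse)

Q₀ = 283.5 vs Keq = 44.15 ⇒ Q>K, reverse
Step 1:
                  C         J
  init       0.2964     2.717
  Δ          0.2333   -0.1555
  eq         0.5297     2.561
  solve Keq expr → x = -0.07776; check Q = 44.15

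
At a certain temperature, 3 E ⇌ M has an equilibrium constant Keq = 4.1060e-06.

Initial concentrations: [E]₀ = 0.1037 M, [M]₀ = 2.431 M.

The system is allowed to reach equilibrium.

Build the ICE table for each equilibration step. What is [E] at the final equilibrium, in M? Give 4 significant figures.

[E]_eq = 7.392 M

Q₀ = 2180 vs Keq = 4.1060e-06 ⇒ Q>K, reverse
Step 1:
                    E           M
  Initial      0.1037       2.431
  Change        7.288      -2.429
  Equil         7.392    0.001658
  solve Keq expr → x = -2.429; check Q = 4.1060e-06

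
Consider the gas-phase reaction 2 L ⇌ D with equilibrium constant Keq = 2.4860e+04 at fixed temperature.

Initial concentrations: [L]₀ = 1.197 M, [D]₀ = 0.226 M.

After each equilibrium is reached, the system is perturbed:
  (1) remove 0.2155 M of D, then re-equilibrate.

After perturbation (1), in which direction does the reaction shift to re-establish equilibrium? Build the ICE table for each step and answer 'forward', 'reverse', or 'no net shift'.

Q₀ = 0.1577 vs Keq = 2.4860e+04 ⇒ Q<K, forward
Step 1:
                   L          D
  Initial      1.197      0.226
  Change      -1.191     0.5956
  Equil     0.005749     0.8216
  solve Keq expr → x = 0.5956; check Q = 2.4860e+04
Then remove 0.2155 M of D.
Step 2:
                   L          D
  Initial   0.005749     0.6061
  Change  -8.0950e-04 4.0475e-04
  Equil     0.004939     0.6065
  solve Keq expr → x = 4.0475e-04; check Q = 2.4860e+04

Direction: forward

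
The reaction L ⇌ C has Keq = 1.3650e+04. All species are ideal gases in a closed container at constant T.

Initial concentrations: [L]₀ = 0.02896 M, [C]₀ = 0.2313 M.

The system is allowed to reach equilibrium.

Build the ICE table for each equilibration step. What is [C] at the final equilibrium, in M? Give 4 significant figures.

Q₀ = 7.987 vs Keq = 1.3650e+04 ⇒ Q<K, forward
Step 1:
                    L           C
  I           0.02896      0.2313
  C          -0.02894     0.02894
  E        1.9065e-05      0.2602
  solve Keq expr → x = 0.02894; check Q = 1.3650e+04

[C]_eq = 0.2602 M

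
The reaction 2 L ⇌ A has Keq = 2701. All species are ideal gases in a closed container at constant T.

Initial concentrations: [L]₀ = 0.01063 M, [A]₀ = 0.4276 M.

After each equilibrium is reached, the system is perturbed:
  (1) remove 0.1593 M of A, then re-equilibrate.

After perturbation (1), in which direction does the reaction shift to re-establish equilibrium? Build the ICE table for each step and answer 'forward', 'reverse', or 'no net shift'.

Direction: forward

Q₀ = 3784 vs Keq = 2701 ⇒ Q>K, reverse
Step 1:
                    L           A
  init        0.01063      0.4276
  Δ          0.001938 -9.6897e-04
  eq          0.01257      0.4266
  solve Keq expr → x = -9.6897e-04; check Q = 2701
Then remove 0.1593 M of A.
Step 2:
                    L           A
  init        0.01257      0.2673
  Δ         -0.002595    0.001298
  eq         0.009973      0.2686
  solve Keq expr → x = 0.001298; check Q = 2701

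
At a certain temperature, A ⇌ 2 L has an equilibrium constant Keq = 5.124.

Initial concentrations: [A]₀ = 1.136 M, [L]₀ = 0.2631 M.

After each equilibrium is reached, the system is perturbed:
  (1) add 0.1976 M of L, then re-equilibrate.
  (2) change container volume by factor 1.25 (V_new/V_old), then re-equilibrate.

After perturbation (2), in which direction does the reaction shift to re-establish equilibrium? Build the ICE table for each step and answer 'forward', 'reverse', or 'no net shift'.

Q₀ = 0.06093 vs Keq = 5.124 ⇒ Q<K, forward
Step 1:
                    A           L
  I             1.136      0.2631
  C           -0.6541       1.308
  E            0.4819       1.571
  solve Keq expr → x = 0.6541; check Q = 5.124
Then add 0.1976 M of L.
Step 2:
                    A           L
  I            0.4819       1.769
  C            0.0551     -0.1102
  E             0.537       1.659
  solve Keq expr → x = -0.0551; check Q = 5.124
Then change container volume by factor 1.25 (V_new/V_old).
Step 3:
                    A           L
  I            0.4296       1.327
  C          -0.04154     0.08308
  E             0.388        1.41
  solve Keq expr → x = 0.04154; check Q = 5.124

Direction: forward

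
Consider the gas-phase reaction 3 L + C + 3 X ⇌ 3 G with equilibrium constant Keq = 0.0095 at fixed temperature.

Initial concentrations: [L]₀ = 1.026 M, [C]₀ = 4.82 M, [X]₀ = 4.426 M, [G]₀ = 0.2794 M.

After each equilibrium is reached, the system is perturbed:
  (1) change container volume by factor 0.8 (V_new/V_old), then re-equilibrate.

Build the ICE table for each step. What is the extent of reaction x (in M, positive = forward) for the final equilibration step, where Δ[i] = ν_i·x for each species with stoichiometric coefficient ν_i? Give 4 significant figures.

x = 0.03521 M

Q₀ = 4.8323e-05 vs Keq = 0.0095 ⇒ Q<K, forward
Step 1:
                   L          C          X          G
  init         1.026       4.82      4.426     0.2794
  Δ          -0.4811    -0.1604    -0.4811     0.4811
  eq          0.5449       4.66      3.945     0.7605
  solve Keq expr → x = 0.1604; check Q = 0.0095
Then change container volume by factor 0.8 (V_new/V_old).
Step 2:
                   L          C          X          G
  init        0.6812      5.825      4.931     0.9506
  Δ          -0.1056   -0.03521    -0.1056     0.1056
  eq          0.5755      5.789      4.826      1.056
  solve Keq expr → x = 0.03521; check Q = 0.0095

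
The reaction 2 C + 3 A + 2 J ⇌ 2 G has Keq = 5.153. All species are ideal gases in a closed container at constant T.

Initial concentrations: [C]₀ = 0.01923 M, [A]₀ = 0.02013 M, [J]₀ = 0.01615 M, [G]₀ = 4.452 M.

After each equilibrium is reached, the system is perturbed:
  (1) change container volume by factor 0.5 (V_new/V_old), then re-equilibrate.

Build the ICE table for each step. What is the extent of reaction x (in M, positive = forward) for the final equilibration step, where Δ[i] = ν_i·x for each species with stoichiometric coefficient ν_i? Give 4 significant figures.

x = 0.3557 M

Q₀ = 2.5193e+13 vs Keq = 5.153 ⇒ Q>K, reverse
Step 1:
                   C          A          J          G
  I          0.01923    0.02013    0.01615      4.452
  C           0.9365      1.405     0.9365    -0.9365
  E           0.9557      1.425     0.9527      3.515
  solve Keq expr → x = -0.4683; check Q = 5.153
Then change container volume by factor 0.5 (V_new/V_old).
Step 2:
                   C          A          J          G
  I            1.911       2.85      1.905      7.031
  C          -0.7114     -1.067    -0.7114     0.7114
  E              1.2      1.783      1.194      7.742
  solve Keq expr → x = 0.3557; check Q = 5.153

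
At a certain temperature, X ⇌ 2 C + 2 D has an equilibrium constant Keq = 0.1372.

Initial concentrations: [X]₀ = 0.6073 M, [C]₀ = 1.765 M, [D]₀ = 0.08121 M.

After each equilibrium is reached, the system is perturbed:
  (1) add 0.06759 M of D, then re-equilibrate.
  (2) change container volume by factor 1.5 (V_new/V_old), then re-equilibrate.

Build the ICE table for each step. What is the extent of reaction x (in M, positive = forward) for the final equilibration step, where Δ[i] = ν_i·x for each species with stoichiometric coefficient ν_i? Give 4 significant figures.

Q₀ = 0.03383 vs Keq = 0.1372 ⇒ Q<K, forward
Step 1:
                  X         C         D
  Initial    0.6073     1.765   0.08121
  Change   -0.03565    0.0713    0.0713
  Equil      0.5716     1.836    0.1525
  solve Keq expr → x = 0.03565; check Q = 0.1372
Then add 0.06759 M of D.
Step 2:
                  X         C         D
  Initial    0.5716     1.836    0.2201
  Change    0.02929  -0.05858  -0.05858
  Equil      0.6009     1.778    0.1615
  solve Keq expr → x = -0.02929; check Q = 0.1372
Then change container volume by factor 1.5 (V_new/V_old).
Step 3:
                  X         C         D
  Initial    0.4006     1.185    0.1077
  Change    -0.0353    0.0706    0.0706
  Equil      0.3653     1.256    0.1783
  solve Keq expr → x = 0.0353; check Q = 0.1372

x = 0.0353 M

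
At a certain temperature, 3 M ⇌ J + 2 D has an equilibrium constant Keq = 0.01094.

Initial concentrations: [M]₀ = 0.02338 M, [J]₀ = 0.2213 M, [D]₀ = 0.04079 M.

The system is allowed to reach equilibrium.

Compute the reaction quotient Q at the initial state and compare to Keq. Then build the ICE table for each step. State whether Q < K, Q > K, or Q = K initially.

Q₀ = 28.81; Q > K (proceeds reverse)

Q₀ = 28.81 vs Keq = 0.01094 ⇒ Q>K, reverse
Step 1:
                   M          J          D
  Initial    0.02338     0.2213    0.04079
  Change     0.05374   -0.01791   -0.03582
  Equil      0.07712     0.2034   0.004967
  solve Keq expr → x = -0.01791; check Q = 0.01094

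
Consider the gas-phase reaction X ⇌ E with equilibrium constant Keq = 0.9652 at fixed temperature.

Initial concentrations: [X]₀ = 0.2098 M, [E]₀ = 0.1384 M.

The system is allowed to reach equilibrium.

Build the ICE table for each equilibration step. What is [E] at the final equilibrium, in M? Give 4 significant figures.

Q₀ = 0.6597 vs Keq = 0.9652 ⇒ Q<K, forward
Step 1:
                    X           E
  Initial      0.2098      0.1384
  Change     -0.03262     0.03262
  Equil        0.1772       0.171
  solve Keq expr → x = 0.03262; check Q = 0.9652

[E]_eq = 0.171 M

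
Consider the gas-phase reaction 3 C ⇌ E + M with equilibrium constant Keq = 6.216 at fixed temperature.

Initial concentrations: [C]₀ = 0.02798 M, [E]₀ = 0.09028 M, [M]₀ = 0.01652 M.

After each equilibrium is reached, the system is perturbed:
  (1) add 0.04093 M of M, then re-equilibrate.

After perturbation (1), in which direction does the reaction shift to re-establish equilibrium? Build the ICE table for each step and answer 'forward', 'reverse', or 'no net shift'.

Direction: reverse

Q₀ = 68.09 vs Keq = 6.216 ⇒ Q>K, reverse
Step 1:
                   C          E          M
  Initial    0.02798    0.09028    0.01652
  Change     0.02182  -0.007273  -0.007273
  Equil       0.0498    0.08301   0.009247
  solve Keq expr → x = -0.007273; check Q = 6.216
Then add 0.04093 M of M.
Step 2:
                   C          E          M
  Initial     0.0498    0.08301    0.05018
  Change     0.02854  -0.009514  -0.009514
  Equil      0.07834    0.07349    0.04066
  solve Keq expr → x = -0.009514; check Q = 6.216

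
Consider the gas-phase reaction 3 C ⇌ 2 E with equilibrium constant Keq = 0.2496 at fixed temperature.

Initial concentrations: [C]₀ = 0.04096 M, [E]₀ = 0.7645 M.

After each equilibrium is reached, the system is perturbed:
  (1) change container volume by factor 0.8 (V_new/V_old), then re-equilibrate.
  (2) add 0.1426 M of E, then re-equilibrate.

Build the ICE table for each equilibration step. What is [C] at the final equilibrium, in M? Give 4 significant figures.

Q₀ = 8505 vs Keq = 0.2496 ⇒ Q>K, reverse
Step 1:
                  C         E
  I         0.04096    0.7645
  C          0.6841   -0.4561
  E           0.725    0.3084
  solve Keq expr → x = -0.228; check Q = 0.2496
Then change container volume by factor 0.8 (V_new/V_old).
Step 2:
                  C         E
  I          0.9063    0.3856
  C        -0.03313   0.02209
  E          0.8732    0.4076
  solve Keq expr → x = 0.01104; check Q = 0.2496
Then add 0.1426 M of E.
Step 3:
                  C         E
  I          0.8732    0.5502
  C          0.1028  -0.06853
  E           0.976    0.4817
  solve Keq expr → x = -0.03427; check Q = 0.2496

[C]_eq = 0.976 M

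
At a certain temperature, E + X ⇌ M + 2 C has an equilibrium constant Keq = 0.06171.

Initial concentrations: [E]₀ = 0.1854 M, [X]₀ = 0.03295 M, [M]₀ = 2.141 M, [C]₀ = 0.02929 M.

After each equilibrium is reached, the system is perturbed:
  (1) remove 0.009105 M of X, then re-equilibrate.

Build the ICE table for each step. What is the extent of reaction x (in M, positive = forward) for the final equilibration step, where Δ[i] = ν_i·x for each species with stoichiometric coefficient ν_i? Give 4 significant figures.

x = -8.0293e-04 M

Q₀ = 0.3007 vs Keq = 0.06171 ⇒ Q>K, reverse
Step 1:
                    E           X           M           C
  init         0.1854     0.03295       2.141     0.02929
  Δ          0.007171    0.007171   -0.007171    -0.01434
  eq           0.1926     0.04012       2.134     0.01495
  solve Keq expr → x = -0.007171; check Q = 0.06171
Then remove 0.009105 M of X.
Step 2:
                    E           X           M           C
  init         0.1926     0.03102       2.134     0.01495
  Δ        8.0293e-04  8.0293e-04 -8.0293e-04   -0.001606
  eq           0.1934     0.03182       2.133     0.01334
  solve Keq expr → x = -8.0293e-04; check Q = 0.06171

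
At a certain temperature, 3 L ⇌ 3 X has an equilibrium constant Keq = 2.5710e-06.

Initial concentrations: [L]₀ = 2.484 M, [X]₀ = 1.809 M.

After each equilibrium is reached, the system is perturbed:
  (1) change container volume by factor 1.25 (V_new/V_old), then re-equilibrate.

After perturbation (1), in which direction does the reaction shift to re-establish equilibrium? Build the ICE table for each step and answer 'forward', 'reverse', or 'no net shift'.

Direction: no net shift

Q₀ = 0.3862 vs Keq = 2.5710e-06 ⇒ Q>K, reverse
Step 1:
                    L           X
  I             2.484       1.809
  C             1.751      -1.751
  E             4.235     0.05802
  solve Keq expr → x = -0.5837; check Q = 2.5710e-06
Then change container volume by factor 1.25 (V_new/V_old).
Step 2:
                    L           X
  I             3.388     0.04641
  C                 0           0
  E             3.388     0.04641
  solve Keq expr → x = 0; check Q = 2.5710e-06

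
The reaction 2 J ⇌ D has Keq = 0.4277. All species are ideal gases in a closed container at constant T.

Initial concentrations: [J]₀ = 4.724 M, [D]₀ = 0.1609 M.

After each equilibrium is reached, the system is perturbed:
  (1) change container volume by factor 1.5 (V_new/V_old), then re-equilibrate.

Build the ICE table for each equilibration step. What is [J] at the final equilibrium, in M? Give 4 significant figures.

[J]_eq = 1.483 M

Q₀ = 0.00721 vs Keq = 0.4277 ⇒ Q<K, forward
Step 1:
                    J           D
  init          4.724      0.1609
  Δ             -2.81       1.405
  eq            1.914       1.566
  solve Keq expr → x = 1.405; check Q = 0.4277
Then change container volume by factor 1.5 (V_new/V_old).
Step 2:
                    J           D
  init          1.276       1.044
  Δ            0.2072     -0.1036
  eq            1.483      0.9405
  solve Keq expr → x = -0.1036; check Q = 0.4277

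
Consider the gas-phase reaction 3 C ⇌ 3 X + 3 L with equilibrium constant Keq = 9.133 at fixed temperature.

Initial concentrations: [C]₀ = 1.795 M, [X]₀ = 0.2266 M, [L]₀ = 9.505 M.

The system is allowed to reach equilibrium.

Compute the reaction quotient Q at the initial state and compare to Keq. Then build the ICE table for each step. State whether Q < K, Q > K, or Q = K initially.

Q₀ = 1.728; Q < K (proceeds forward)

Q₀ = 1.728 vs Keq = 9.133 ⇒ Q<K, forward
Step 1:
                   C          X          L
  init         1.795     0.2266      9.505
  Δ          -0.1337     0.1337     0.1337
  eq           1.661     0.3603      9.639
  solve Keq expr → x = 0.04456; check Q = 9.133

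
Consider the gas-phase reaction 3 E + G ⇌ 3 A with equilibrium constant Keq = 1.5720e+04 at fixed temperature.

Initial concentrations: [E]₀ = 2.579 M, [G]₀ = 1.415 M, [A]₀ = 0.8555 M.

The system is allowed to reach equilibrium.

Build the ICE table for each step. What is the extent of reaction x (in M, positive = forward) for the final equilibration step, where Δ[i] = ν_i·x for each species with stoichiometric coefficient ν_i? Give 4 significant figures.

Q₀ = 0.0258 vs Keq = 1.5720e+04 ⇒ Q<K, forward
Step 1:
                   E          G          A
  init         2.579      1.415     0.8555
  Δ           -2.424    -0.8081      2.424
  eq          0.1546     0.6069       3.28
  solve Keq expr → x = 0.8081; check Q = 1.5720e+04

x = 0.8081 M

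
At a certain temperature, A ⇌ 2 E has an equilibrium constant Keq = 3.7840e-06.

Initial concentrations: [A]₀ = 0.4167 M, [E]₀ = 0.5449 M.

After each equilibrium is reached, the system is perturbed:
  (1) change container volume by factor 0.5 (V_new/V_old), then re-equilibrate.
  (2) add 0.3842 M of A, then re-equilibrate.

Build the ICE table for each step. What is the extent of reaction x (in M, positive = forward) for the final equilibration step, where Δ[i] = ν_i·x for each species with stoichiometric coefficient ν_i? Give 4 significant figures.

x = 1.4938e-04 M

Q₀ = 0.7125 vs Keq = 3.7840e-06 ⇒ Q>K, reverse
Step 1:
                   A          E
  init        0.4167     0.5449
  Δ           0.2716    -0.5433
  eq          0.6883   0.001614
  solve Keq expr → x = -0.2716; check Q = 3.7840e-06
Then change container volume by factor 0.5 (V_new/V_old).
Step 2:
                   A          E
  init         1.377   0.003228
  Δ       4.7251e-04 -9.4501e-04
  eq           1.377   0.002283
  solve Keq expr → x = -4.7251e-04; check Q = 3.7840e-06
Then add 0.3842 M of A.
Step 3:
                   A          E
  init         1.761   0.002283
  Δ       -1.4938e-04 2.9875e-04
  eq           1.761   0.002582
  solve Keq expr → x = 1.4938e-04; check Q = 3.7840e-06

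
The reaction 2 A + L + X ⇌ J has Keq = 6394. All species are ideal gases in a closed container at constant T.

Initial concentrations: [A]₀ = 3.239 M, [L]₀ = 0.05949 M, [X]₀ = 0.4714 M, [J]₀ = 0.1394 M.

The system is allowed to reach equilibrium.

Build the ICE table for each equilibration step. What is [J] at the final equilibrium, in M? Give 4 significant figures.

[J]_eq = 0.1989 M

Q₀ = 0.4738 vs Keq = 6394 ⇒ Q<K, forward
Step 1:
                  A         L         X         J
  I           3.239   0.05949    0.4714    0.1394
  C          -0.119  -0.05948  -0.05948   0.05948
  E            3.12 7.7570e-06    0.4119    0.1989
  solve Keq expr → x = 0.05948; check Q = 6394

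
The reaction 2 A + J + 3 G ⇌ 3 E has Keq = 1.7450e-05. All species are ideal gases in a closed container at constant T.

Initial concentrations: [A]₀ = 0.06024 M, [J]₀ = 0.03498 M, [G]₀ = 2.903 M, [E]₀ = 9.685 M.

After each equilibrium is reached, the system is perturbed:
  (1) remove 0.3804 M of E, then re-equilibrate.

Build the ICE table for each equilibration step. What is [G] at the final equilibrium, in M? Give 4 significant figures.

Q₀ = 2.9253e+05 vs Keq = 1.7450e-05 ⇒ Q>K, reverse
Step 1:
                   A          J          G          E
  Initial    0.06024    0.03498      2.903      9.685
  Change       5.583      2.791      8.374     -8.374
  Equil        5.643      2.826      11.28      1.311
  solve Keq expr → x = -2.791; check Q = 1.7450e-05
Then remove 0.3804 M of E.
Step 2:
                   A          J          G          E
  Initial      5.643      2.826      11.28     0.9304
  Change     -0.2002    -0.1001    -0.3003     0.3003
  Equil        5.443      2.726      10.98      1.231
  solve Keq expr → x = 0.1001; check Q = 1.7450e-05

[G]_eq = 10.98 M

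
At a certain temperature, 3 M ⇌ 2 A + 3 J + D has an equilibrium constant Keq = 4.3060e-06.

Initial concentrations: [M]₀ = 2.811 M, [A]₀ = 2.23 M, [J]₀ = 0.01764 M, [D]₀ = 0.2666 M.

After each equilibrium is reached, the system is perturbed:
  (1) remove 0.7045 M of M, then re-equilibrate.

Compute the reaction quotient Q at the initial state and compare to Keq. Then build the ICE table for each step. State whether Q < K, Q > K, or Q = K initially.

Q₀ = 3.2763e-07; Q < K (proceeds forward)

Q₀ = 3.2763e-07 vs Keq = 4.3060e-06 ⇒ Q<K, forward
Step 1:
                    M           A           J           D
  init          2.811        2.23     0.01764      0.2666
  Δ          -0.02307     0.01538     0.02307     0.00769
  eq            2.788       2.245     0.04071      0.2743
  solve Keq expr → x = 0.00769; check Q = 4.3060e-06
Then remove 0.7045 M of M.
Step 2:
                    M           A           J           D
  init          2.083       2.245     0.04071      0.2743
  Δ          0.009957   -0.006638   -0.009957   -0.003319
  eq            2.093       2.239     0.03075       0.271
  solve Keq expr → x = -0.003319; check Q = 4.3060e-06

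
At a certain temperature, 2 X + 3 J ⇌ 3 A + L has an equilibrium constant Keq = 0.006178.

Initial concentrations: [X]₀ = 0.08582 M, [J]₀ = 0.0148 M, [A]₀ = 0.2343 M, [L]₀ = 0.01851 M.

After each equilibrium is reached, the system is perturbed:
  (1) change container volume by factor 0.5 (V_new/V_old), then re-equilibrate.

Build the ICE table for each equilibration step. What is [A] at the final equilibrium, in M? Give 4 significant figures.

Q₀ = 9972 vs Keq = 0.006178 ⇒ Q>K, reverse
Step 1:
                    X           J           A           L
  I           0.08582      0.0148      0.2343     0.01851
  C           0.03701     0.05551    -0.05551     -0.0185
  E            0.1228     0.07031      0.1788  5.6695e-06
  solve Keq expr → x = -0.0185; check Q = 0.006178
Then change container volume by factor 0.5 (V_new/V_old).
Step 2:
                    X           J           A           L
  I            0.2457      0.1406      0.3576  1.1339e-05
  C       -2.2624e-05 -3.3936e-05  3.3936e-05  1.1312e-05
  E            0.2456      0.1406      0.3576  2.2651e-05
  solve Keq expr → x = 1.1312e-05; check Q = 0.006178

[A]_eq = 0.3576 M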